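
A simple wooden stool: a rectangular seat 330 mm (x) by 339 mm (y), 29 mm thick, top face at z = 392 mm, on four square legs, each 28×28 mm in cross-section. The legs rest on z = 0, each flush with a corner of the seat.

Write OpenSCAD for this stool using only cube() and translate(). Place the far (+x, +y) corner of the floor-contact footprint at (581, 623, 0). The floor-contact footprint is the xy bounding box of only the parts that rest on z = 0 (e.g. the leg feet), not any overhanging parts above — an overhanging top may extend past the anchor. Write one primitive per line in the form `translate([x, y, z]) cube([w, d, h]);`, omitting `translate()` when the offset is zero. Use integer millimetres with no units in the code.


translate([251, 284, 363]) cube([330, 339, 29]);
translate([251, 284, 0]) cube([28, 28, 363]);
translate([553, 284, 0]) cube([28, 28, 363]);
translate([251, 595, 0]) cube([28, 28, 363]);
translate([553, 595, 0]) cube([28, 28, 363]);


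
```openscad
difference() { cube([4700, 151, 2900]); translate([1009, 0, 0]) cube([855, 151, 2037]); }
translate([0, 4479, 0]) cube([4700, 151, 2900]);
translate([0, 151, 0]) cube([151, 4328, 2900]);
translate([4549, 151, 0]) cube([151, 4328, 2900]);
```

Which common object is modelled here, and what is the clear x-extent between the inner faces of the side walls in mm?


A single room. The interior width is 4398 mm.

Four walls enclosing a rectangle with a door in the front wall — a room. Outside width 4700 minus two 151 mm walls gives 4398 mm.


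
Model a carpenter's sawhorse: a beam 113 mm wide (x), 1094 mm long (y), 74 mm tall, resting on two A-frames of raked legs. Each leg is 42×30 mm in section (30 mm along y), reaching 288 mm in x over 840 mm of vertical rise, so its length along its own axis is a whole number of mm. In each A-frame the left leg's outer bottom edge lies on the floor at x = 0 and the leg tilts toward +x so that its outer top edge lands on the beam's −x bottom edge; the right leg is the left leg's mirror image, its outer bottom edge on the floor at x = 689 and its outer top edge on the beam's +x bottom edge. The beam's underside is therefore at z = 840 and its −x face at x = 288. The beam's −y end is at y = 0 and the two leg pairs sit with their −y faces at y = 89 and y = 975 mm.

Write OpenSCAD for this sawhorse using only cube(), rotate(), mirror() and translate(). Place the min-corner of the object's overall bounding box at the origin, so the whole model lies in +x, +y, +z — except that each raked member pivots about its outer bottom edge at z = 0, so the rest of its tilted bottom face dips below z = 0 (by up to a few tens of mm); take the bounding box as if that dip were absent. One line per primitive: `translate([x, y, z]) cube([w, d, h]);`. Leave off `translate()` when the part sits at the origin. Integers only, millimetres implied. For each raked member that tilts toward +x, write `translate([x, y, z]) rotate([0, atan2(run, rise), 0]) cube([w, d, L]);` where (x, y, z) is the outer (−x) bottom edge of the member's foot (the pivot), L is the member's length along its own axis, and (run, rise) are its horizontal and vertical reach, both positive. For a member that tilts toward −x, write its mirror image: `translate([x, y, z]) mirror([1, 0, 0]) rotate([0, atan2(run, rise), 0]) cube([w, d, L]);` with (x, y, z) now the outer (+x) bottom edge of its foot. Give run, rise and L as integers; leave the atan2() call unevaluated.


// leg length = √(288² + 840²) = 888
// right-leg outer foot x = 2·288 + 113 = 689
// beam min-corner = (288, 0, 840)
translate([288, 0, 840]) cube([113, 1094, 74]);
translate([0, 89, 0]) rotate([0, atan2(288, 840), 0]) cube([42, 30, 888]);
translate([689, 89, 0]) mirror([1, 0, 0]) rotate([0, atan2(288, 840), 0]) cube([42, 30, 888]);
translate([0, 975, 0]) rotate([0, atan2(288, 840), 0]) cube([42, 30, 888]);
translate([689, 975, 0]) mirror([1, 0, 0]) rotate([0, atan2(288, 840), 0]) cube([42, 30, 888]);


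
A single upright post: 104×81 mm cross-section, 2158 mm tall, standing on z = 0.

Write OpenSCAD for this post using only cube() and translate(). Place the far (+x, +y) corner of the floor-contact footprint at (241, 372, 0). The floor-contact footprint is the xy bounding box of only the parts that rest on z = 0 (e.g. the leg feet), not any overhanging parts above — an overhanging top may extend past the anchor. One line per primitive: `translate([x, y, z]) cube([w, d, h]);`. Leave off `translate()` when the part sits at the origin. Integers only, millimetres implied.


translate([137, 291, 0]) cube([104, 81, 2158]);


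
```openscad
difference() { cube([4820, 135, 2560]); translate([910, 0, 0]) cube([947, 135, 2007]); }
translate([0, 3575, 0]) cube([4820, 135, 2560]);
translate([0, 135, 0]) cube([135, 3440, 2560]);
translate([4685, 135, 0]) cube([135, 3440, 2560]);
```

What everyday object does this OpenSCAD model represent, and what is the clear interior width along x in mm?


A single room. The interior width is 4550 mm.

Four walls enclosing a rectangle with a door in the front wall — a room. Outside width 4820 minus two 135 mm walls gives 4550 mm.


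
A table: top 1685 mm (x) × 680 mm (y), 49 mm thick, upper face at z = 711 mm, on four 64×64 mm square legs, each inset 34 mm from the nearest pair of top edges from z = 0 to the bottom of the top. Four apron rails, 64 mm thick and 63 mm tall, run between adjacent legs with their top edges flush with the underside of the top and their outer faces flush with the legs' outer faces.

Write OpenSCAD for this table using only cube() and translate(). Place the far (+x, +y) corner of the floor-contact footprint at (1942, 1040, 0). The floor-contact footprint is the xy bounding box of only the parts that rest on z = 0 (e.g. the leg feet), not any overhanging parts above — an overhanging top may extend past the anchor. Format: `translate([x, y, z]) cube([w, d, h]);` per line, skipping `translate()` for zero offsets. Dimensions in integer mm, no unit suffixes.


// leg_h = 711 - 49 = 662
// apron z = 662 - 63 = 599
translate([291, 394, 662]) cube([1685, 680, 49]);
translate([325, 428, 0]) cube([64, 64, 662]);
translate([1878, 428, 0]) cube([64, 64, 662]);
translate([325, 976, 0]) cube([64, 64, 662]);
translate([1878, 976, 0]) cube([64, 64, 662]);
translate([389, 428, 599]) cube([1489, 64, 63]);
translate([389, 976, 599]) cube([1489, 64, 63]);
translate([325, 492, 599]) cube([64, 484, 63]);
translate([1878, 492, 599]) cube([64, 484, 63]);


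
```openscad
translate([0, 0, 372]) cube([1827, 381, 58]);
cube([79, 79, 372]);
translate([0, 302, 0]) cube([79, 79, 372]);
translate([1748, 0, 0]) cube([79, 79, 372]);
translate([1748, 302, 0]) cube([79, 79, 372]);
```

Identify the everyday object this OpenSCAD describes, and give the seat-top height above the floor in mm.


A bench. The seat-top height is 430 mm.

A long slab on four corner posts — a bench. The slab sits at z = 372 with thickness 58, so the top is 372 + 58 = 430 mm.


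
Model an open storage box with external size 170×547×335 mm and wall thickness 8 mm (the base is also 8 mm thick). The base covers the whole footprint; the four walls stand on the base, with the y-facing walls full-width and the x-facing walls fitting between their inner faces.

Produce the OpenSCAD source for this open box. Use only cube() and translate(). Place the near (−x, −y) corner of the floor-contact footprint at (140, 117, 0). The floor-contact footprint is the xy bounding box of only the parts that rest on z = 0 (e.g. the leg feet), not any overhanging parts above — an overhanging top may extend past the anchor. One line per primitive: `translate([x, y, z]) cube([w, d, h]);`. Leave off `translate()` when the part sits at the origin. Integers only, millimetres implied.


translate([140, 117, 0]) cube([170, 547, 8]);
translate([140, 117, 8]) cube([170, 8, 327]);
translate([140, 656, 8]) cube([170, 8, 327]);
translate([140, 125, 8]) cube([8, 531, 327]);
translate([302, 125, 8]) cube([8, 531, 327]);


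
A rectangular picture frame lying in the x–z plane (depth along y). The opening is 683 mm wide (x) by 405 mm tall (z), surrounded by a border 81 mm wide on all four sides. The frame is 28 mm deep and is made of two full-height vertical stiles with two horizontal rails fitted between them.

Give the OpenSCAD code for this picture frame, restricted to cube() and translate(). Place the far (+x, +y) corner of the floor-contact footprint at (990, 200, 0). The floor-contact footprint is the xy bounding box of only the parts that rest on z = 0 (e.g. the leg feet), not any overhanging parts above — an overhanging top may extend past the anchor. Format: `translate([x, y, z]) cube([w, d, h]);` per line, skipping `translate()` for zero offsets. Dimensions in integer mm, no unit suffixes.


translate([145, 172, 0]) cube([81, 28, 567]);
translate([909, 172, 0]) cube([81, 28, 567]);
translate([226, 172, 0]) cube([683, 28, 81]);
translate([226, 172, 486]) cube([683, 28, 81]);


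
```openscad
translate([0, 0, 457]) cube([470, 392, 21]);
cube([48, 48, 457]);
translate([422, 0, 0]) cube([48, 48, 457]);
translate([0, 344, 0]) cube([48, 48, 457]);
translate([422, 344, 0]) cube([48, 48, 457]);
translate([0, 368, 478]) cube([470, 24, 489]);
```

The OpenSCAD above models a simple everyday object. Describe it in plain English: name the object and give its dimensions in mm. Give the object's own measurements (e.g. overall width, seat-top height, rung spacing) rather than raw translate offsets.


A chair. The seat is a 470×392×21 mm slab with its top at z = 478 mm, on four 48×48 mm corner legs (flush with the seat edges, standing on z = 0). A flat backrest 24 mm thick, 489 mm tall, spans the full seat width and rises from the seat top along its +y edge, rear face flush with the rear of the seat.


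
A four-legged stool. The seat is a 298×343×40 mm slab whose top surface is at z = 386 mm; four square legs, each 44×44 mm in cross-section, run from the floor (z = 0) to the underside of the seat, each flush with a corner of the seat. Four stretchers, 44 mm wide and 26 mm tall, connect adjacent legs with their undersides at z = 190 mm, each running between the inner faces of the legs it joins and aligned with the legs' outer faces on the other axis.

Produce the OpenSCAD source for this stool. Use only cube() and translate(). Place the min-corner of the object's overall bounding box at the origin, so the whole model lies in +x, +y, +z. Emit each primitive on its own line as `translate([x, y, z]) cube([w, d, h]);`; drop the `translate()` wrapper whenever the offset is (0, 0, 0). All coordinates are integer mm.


translate([0, 0, 346]) cube([298, 343, 40]);
cube([44, 44, 346]);
translate([254, 0, 0]) cube([44, 44, 346]);
translate([0, 299, 0]) cube([44, 44, 346]);
translate([254, 299, 0]) cube([44, 44, 346]);
translate([44, 0, 190]) cube([210, 44, 26]);
translate([44, 299, 190]) cube([210, 44, 26]);
translate([0, 44, 190]) cube([44, 255, 26]);
translate([254, 44, 190]) cube([44, 255, 26]);


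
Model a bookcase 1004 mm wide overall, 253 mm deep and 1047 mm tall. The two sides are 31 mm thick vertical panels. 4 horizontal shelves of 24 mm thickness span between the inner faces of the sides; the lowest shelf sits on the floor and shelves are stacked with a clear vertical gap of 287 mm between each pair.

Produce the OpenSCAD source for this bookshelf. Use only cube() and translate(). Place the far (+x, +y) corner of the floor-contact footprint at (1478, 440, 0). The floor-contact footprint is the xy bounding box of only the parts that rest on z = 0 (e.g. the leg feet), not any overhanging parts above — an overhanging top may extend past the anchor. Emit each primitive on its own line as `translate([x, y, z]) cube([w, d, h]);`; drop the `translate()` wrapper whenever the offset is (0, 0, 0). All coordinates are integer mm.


translate([474, 187, 0]) cube([31, 253, 1047]);
translate([1447, 187, 0]) cube([31, 253, 1047]);
translate([505, 187, 0]) cube([942, 253, 24]);
translate([505, 187, 311]) cube([942, 253, 24]);
translate([505, 187, 622]) cube([942, 253, 24]);
translate([505, 187, 933]) cube([942, 253, 24]);


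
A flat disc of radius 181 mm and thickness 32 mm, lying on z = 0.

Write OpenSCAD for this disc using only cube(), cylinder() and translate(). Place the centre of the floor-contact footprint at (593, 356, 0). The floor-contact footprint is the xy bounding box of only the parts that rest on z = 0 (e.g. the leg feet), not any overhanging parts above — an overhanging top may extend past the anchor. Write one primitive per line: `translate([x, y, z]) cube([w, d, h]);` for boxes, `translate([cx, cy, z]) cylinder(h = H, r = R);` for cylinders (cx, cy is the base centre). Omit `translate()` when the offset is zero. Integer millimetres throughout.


translate([593, 356, 0]) cylinder(h = 32, r = 181);


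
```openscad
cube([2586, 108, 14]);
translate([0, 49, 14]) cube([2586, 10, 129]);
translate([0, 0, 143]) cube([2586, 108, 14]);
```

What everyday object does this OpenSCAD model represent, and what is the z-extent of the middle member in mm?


An I-beam. The web height is 129 mm.

Two wide flanges with a thin centred web — an I-beam. Overall 157 mm minus two 14 mm flanges gives a web of 157 − 2·14 = 129 mm.


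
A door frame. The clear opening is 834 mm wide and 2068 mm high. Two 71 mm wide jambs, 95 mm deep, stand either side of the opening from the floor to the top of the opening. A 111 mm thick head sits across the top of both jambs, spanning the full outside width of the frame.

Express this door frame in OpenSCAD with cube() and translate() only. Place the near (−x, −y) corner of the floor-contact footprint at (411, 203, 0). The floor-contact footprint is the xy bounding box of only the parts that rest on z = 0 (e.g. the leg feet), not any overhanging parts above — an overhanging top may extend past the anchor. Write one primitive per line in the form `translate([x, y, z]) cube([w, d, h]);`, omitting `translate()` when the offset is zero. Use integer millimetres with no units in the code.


translate([411, 203, 0]) cube([71, 95, 2068]);
translate([1316, 203, 0]) cube([71, 95, 2068]);
translate([411, 203, 2068]) cube([976, 95, 111]);


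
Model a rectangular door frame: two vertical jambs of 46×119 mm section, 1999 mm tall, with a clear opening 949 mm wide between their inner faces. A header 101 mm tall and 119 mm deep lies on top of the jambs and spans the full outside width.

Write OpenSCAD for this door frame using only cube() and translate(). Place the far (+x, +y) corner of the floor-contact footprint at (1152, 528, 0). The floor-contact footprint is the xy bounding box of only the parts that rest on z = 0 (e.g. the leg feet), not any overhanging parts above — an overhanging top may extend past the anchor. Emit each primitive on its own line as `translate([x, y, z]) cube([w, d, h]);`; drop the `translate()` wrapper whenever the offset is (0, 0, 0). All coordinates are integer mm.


translate([111, 409, 0]) cube([46, 119, 1999]);
translate([1106, 409, 0]) cube([46, 119, 1999]);
translate([111, 409, 1999]) cube([1041, 119, 101]);


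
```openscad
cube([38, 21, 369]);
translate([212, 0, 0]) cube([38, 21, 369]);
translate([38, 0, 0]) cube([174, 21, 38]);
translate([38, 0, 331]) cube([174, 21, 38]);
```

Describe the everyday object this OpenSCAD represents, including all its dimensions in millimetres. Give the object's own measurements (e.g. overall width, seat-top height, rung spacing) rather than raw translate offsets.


A rectangular picture frame lying in the x–z plane (depth along y). The opening is 174 mm wide (x) by 293 mm tall (z), surrounded by a border 38 mm wide on all four sides. The frame is 21 mm deep and is made of two full-height vertical stiles with two horizontal rails fitted between them.


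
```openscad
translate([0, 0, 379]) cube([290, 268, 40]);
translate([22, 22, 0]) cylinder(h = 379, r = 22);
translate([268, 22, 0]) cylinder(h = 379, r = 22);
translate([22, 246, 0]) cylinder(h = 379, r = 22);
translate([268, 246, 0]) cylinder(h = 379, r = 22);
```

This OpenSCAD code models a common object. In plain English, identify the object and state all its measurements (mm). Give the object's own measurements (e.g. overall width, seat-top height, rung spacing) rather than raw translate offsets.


A four-legged stool. The seat is a 290×268×40 mm slab whose top surface is at z = 419 mm; four round legs, each 44 mm in diameter, run from the floor (z = 0) to the underside of the seat, each leg's axis is inset half a diameter from the nearest pair of seat edges (so the leg's bounding box is flush with the corner).


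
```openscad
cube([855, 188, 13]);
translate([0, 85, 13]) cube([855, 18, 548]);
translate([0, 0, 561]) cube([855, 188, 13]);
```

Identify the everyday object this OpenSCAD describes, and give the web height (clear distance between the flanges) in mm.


An I-beam. The web height is 548 mm.

Two wide flanges with a thin centred web — an I-beam. Overall 574 mm minus two 13 mm flanges gives a web of 574 − 2·13 = 548 mm.


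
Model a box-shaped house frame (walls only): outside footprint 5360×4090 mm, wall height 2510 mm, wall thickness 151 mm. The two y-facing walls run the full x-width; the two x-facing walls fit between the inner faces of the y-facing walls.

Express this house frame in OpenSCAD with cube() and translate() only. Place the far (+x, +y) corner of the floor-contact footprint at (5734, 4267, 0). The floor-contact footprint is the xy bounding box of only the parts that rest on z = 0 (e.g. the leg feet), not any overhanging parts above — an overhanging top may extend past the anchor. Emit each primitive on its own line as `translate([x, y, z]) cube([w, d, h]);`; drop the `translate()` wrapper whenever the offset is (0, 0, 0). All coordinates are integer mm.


translate([374, 177, 0]) cube([5360, 151, 2510]);
translate([374, 4116, 0]) cube([5360, 151, 2510]);
translate([374, 328, 0]) cube([151, 3788, 2510]);
translate([5583, 328, 0]) cube([151, 3788, 2510]);


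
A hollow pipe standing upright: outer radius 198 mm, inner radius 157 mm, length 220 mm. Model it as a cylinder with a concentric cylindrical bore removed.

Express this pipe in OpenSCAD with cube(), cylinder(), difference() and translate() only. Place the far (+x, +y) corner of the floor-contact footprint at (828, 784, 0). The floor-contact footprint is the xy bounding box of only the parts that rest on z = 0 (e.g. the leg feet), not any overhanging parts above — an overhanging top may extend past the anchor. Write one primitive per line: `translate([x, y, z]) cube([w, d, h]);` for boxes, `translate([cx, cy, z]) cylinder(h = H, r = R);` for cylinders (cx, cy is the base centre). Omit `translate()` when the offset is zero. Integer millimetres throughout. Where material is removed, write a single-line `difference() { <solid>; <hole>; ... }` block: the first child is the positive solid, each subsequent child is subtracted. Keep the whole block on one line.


difference() { translate([630, 586, 0]) cylinder(h = 220, r = 198); translate([630, 586, 0]) cylinder(h = 220, r = 157); }


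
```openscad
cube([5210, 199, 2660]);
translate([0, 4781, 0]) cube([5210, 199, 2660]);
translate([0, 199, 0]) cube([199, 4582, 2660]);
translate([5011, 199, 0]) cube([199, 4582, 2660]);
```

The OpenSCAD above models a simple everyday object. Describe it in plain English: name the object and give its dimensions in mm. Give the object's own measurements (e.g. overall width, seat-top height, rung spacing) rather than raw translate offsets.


The wall frame of a small rectangular building: four walls, each 2660 mm tall and 199 mm thick, enclosing a footprint 5210 mm (x) by 4980 mm (y) outside-to-outside, with no floor or roof. The front and back walls (the −y and +y sides) span the full width; the two side walls fit between them.


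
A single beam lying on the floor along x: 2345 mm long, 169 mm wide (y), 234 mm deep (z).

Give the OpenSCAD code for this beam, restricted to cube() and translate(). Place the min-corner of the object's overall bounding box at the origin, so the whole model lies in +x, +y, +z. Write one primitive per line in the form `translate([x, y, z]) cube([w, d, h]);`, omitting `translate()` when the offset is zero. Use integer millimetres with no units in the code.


cube([2345, 169, 234]);


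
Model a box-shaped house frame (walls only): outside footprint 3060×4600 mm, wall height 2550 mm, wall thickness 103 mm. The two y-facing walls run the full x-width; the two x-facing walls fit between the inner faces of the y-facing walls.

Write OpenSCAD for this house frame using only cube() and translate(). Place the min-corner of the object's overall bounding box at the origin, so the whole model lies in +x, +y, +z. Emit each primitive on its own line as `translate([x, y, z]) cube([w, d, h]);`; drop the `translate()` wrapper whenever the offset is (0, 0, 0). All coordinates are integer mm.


cube([3060, 103, 2550]);
translate([0, 4497, 0]) cube([3060, 103, 2550]);
translate([0, 103, 0]) cube([103, 4394, 2550]);
translate([2957, 103, 0]) cube([103, 4394, 2550]);


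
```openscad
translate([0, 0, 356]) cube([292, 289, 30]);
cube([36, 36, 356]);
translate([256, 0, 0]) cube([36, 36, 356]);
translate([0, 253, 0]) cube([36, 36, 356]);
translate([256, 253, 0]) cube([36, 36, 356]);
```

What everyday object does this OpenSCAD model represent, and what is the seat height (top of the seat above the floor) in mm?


A stool. The seat height is 386 mm.

A 292×289×30 slab at z = 356 on four corner posts — a stool. The seat top is 356 + 30 = 386 mm.


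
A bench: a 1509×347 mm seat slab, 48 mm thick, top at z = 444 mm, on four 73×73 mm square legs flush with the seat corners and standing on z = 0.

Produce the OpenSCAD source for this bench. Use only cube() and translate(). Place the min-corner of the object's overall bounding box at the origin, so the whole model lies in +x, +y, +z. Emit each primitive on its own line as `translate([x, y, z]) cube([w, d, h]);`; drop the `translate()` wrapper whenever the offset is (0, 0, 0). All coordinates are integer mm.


translate([0, 0, 396]) cube([1509, 347, 48]);
cube([73, 73, 396]);
translate([0, 274, 0]) cube([73, 73, 396]);
translate([1436, 0, 0]) cube([73, 73, 396]);
translate([1436, 274, 0]) cube([73, 73, 396]);


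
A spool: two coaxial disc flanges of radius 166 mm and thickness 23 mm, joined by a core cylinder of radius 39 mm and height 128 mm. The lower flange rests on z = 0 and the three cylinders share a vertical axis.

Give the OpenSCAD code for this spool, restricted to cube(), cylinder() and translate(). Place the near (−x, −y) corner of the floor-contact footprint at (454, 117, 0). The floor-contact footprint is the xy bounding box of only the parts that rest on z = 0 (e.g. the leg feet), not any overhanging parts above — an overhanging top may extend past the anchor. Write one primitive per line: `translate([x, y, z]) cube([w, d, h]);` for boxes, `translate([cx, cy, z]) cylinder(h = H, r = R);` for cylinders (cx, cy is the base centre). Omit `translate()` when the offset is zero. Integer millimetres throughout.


translate([620, 283, 0]) cylinder(h = 23, r = 166);
translate([620, 283, 23]) cylinder(h = 128, r = 39);
translate([620, 283, 151]) cylinder(h = 23, r = 166);


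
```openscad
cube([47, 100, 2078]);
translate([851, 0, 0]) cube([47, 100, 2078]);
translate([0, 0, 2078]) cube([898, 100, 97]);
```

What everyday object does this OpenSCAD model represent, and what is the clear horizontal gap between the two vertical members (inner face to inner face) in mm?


A door frame. The clear opening width is 804 mm.

Two 2078 mm tall posts with a header on top — a door frame. The left jamb is 47 mm wide at x = 0; the right jamb starts at x = 851. The clear opening is 851 − 47 = 804 mm.


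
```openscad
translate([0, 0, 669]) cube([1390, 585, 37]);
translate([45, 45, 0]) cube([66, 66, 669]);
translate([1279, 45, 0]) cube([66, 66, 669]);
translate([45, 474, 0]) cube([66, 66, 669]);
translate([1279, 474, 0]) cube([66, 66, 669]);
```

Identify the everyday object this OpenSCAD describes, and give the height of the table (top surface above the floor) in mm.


A table. The table height is 706 mm.

A 1390×585×37 slab sits at z = 669 on four 66 mm square posts — a table. The top surface is at 669 + 37 = 706 mm.


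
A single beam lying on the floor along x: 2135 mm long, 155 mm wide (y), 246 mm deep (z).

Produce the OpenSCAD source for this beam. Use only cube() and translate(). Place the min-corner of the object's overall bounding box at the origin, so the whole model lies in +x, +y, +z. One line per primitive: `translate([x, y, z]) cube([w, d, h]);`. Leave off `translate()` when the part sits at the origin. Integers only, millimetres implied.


cube([2135, 155, 246]);


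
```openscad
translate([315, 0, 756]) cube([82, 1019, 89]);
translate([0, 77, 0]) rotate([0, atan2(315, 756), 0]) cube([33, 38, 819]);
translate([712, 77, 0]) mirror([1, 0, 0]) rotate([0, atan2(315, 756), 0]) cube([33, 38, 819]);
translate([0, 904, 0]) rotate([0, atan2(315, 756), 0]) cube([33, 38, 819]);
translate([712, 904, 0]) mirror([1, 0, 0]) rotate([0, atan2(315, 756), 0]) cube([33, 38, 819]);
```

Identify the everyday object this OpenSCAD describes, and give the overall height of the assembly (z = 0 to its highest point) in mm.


A sawhorse. The overall height is 845 mm.

A beam across two mirrored pairs of raked legs — a sawhorse. The beam's underside is at z = 756 (matching the legs' vertical rise in atan2(315, 756)) and the beam is 89 mm tall, so its top is at 756 + 89 = 845 mm. The raked legs top out at the beam's underside, so that is the highest point.


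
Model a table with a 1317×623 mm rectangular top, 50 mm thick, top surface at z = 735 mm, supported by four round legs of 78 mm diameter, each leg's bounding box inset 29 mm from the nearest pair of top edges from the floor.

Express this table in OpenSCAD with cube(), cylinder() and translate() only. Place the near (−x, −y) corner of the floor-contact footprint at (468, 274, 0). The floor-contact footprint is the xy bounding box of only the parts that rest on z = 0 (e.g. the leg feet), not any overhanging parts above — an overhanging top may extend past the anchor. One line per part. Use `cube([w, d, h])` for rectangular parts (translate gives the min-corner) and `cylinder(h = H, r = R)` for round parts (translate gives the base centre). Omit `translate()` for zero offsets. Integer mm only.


// leg_h = 735 - 50 = 685
translate([439, 245, 685]) cube([1317, 623, 50]);
translate([507, 313, 0]) cylinder(h = 685, r = 39);
translate([1688, 313, 0]) cylinder(h = 685, r = 39);
translate([507, 800, 0]) cylinder(h = 685, r = 39);
translate([1688, 800, 0]) cylinder(h = 685, r = 39);


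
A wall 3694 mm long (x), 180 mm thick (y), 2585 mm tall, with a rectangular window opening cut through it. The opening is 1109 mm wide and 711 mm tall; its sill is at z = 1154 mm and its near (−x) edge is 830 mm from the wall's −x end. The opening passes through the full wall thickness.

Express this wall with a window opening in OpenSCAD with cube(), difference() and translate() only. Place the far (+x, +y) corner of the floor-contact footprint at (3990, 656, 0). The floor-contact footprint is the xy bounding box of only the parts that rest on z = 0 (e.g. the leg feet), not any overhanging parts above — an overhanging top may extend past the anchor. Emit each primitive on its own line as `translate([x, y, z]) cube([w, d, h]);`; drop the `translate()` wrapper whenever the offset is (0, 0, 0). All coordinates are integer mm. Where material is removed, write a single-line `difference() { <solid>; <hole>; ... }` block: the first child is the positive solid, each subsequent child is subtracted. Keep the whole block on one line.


difference() { translate([296, 476, 0]) cube([3694, 180, 2585]); translate([1126, 476, 1154]) cube([1109, 180, 711]); }


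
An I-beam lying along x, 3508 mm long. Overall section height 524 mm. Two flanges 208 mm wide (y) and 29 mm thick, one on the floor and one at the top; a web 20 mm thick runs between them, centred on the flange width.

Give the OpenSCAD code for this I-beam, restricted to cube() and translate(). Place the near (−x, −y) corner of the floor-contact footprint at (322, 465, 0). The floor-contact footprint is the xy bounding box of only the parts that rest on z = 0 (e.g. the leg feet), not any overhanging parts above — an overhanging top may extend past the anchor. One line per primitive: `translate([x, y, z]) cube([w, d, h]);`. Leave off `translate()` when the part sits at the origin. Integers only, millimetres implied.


translate([322, 465, 0]) cube([3508, 208, 29]);
translate([322, 559, 29]) cube([3508, 20, 466]);
translate([322, 465, 495]) cube([3508, 208, 29]);


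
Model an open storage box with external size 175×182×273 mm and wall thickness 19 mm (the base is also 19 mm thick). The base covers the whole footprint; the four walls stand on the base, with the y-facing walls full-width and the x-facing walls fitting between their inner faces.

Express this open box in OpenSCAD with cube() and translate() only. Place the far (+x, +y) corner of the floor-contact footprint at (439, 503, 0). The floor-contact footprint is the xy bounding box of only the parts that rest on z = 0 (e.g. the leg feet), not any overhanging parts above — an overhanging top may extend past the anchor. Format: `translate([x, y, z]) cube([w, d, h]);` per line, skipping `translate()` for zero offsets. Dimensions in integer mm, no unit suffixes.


translate([264, 321, 0]) cube([175, 182, 19]);
translate([264, 321, 19]) cube([175, 19, 254]);
translate([264, 484, 19]) cube([175, 19, 254]);
translate([264, 340, 19]) cube([19, 144, 254]);
translate([420, 340, 19]) cube([19, 144, 254]);


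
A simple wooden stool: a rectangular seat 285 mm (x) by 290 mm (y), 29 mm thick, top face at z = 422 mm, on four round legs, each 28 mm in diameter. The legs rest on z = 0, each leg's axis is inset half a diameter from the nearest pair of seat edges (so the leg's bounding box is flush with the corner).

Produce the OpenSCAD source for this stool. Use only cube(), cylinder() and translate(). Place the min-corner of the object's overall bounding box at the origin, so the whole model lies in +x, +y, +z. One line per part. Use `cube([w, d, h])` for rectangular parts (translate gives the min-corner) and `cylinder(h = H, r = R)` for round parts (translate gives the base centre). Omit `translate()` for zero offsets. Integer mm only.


translate([0, 0, 393]) cube([285, 290, 29]);
translate([14, 14, 0]) cylinder(h = 393, r = 14);
translate([271, 14, 0]) cylinder(h = 393, r = 14);
translate([14, 276, 0]) cylinder(h = 393, r = 14);
translate([271, 276, 0]) cylinder(h = 393, r = 14);


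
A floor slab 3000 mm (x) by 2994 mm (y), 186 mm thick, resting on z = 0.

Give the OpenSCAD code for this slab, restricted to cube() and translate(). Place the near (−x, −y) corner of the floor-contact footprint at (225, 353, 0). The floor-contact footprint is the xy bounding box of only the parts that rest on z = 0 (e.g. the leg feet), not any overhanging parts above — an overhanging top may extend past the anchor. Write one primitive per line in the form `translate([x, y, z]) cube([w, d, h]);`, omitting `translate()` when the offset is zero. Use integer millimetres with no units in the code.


translate([225, 353, 0]) cube([3000, 2994, 186]);


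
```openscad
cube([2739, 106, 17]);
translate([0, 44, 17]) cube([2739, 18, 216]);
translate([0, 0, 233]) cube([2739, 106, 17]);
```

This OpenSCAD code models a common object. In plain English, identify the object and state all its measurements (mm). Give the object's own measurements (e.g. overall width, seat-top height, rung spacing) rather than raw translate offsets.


An I-beam lying along x, 2739 mm long. Overall section height 250 mm. Two flanges 106 mm wide (y) and 17 mm thick, one on the floor and one at the top; a web 18 mm thick runs between them, centred on the flange width.


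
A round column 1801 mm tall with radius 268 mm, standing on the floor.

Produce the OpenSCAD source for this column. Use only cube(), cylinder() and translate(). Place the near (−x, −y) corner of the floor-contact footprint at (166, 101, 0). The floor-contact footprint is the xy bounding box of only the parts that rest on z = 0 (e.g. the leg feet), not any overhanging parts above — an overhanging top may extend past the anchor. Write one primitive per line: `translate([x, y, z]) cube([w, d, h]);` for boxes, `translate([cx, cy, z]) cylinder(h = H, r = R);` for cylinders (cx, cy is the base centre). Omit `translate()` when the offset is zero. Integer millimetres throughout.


translate([434, 369, 0]) cylinder(h = 1801, r = 268);


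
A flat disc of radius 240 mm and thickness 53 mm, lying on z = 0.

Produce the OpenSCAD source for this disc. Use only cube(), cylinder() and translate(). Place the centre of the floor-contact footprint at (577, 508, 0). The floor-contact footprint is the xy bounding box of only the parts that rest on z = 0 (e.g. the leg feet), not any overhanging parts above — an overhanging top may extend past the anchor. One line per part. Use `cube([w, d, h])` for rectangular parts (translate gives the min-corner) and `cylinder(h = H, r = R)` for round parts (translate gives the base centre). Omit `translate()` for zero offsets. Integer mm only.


translate([577, 508, 0]) cylinder(h = 53, r = 240);


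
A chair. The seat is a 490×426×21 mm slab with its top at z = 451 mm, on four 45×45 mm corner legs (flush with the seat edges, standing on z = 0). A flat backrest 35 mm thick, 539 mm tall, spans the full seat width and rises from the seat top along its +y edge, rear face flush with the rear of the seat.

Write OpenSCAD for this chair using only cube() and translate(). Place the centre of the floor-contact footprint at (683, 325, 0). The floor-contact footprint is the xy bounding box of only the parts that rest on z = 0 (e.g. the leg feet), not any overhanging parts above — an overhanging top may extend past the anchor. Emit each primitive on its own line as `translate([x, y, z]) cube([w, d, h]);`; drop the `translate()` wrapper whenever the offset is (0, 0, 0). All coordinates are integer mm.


translate([438, 112, 430]) cube([490, 426, 21]);
translate([438, 112, 0]) cube([45, 45, 430]);
translate([883, 112, 0]) cube([45, 45, 430]);
translate([438, 493, 0]) cube([45, 45, 430]);
translate([883, 493, 0]) cube([45, 45, 430]);
translate([438, 503, 451]) cube([490, 35, 539]);


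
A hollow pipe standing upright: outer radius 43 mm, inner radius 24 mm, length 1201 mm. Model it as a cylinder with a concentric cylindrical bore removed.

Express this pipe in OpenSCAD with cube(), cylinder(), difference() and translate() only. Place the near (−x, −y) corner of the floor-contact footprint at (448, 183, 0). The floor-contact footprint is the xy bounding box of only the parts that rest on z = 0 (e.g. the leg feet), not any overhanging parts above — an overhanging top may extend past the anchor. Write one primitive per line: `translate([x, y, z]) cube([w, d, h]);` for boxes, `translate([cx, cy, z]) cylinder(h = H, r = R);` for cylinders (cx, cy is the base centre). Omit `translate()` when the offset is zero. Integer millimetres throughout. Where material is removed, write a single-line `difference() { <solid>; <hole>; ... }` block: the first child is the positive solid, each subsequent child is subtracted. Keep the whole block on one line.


difference() { translate([491, 226, 0]) cylinder(h = 1201, r = 43); translate([491, 226, 0]) cylinder(h = 1201, r = 24); }


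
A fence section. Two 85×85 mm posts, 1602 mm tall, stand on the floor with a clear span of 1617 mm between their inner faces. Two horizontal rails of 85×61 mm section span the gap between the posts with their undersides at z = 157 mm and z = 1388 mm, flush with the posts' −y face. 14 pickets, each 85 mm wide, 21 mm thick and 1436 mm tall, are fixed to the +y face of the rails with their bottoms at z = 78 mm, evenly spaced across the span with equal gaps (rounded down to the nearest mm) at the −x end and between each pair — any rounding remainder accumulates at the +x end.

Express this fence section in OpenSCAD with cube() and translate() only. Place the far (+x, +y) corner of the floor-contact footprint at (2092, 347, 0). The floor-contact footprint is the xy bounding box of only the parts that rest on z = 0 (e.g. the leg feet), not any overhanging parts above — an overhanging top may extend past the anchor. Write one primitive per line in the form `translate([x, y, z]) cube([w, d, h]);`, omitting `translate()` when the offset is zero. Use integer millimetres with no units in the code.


translate([305, 262, 0]) cube([85, 85, 1602]);
translate([2007, 262, 0]) cube([85, 85, 1602]);
translate([390, 262, 157]) cube([1617, 85, 61]);
translate([390, 262, 1388]) cube([1617, 85, 61]);
translate([418, 347, 78]) cube([85, 21, 1436]);
translate([531, 347, 78]) cube([85, 21, 1436]);
translate([644, 347, 78]) cube([85, 21, 1436]);
translate([757, 347, 78]) cube([85, 21, 1436]);
translate([870, 347, 78]) cube([85, 21, 1436]);
translate([983, 347, 78]) cube([85, 21, 1436]);
translate([1096, 347, 78]) cube([85, 21, 1436]);
translate([1209, 347, 78]) cube([85, 21, 1436]);
translate([1322, 347, 78]) cube([85, 21, 1436]);
translate([1435, 347, 78]) cube([85, 21, 1436]);
translate([1548, 347, 78]) cube([85, 21, 1436]);
translate([1661, 347, 78]) cube([85, 21, 1436]);
translate([1774, 347, 78]) cube([85, 21, 1436]);
translate([1887, 347, 78]) cube([85, 21, 1436]);


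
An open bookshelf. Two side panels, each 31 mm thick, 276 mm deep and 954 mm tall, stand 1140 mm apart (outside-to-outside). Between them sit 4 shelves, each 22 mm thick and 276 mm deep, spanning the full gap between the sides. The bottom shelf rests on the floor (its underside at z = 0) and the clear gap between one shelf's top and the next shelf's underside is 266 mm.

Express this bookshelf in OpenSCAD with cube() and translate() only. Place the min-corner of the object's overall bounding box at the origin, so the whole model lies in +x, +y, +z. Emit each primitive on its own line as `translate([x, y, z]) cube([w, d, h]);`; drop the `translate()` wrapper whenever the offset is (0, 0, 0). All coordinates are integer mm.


cube([31, 276, 954]);
translate([1109, 0, 0]) cube([31, 276, 954]);
translate([31, 0, 0]) cube([1078, 276, 22]);
translate([31, 0, 288]) cube([1078, 276, 22]);
translate([31, 0, 576]) cube([1078, 276, 22]);
translate([31, 0, 864]) cube([1078, 276, 22]);


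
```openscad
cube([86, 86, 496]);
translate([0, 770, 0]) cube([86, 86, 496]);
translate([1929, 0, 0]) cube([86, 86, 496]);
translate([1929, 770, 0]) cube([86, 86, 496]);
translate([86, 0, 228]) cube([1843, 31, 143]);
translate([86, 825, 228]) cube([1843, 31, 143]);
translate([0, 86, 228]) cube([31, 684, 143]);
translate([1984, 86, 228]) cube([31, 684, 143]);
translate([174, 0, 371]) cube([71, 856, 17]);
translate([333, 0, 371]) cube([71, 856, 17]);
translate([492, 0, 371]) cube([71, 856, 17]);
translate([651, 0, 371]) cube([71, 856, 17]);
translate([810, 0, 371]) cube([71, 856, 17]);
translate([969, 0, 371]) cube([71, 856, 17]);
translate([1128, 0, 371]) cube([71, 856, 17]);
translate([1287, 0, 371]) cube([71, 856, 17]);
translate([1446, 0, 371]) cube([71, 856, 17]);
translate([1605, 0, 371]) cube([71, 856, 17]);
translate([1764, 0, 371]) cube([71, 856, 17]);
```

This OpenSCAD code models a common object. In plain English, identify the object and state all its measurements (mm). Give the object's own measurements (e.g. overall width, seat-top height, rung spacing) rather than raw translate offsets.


A bed frame 2015 mm long (x) by 856 mm wide (y). Four 86×86 mm corner posts, 496 mm tall, at the corners of the footprint. Four rails of 31 mm thickness and 143 mm height run between adjacent posts with their undersides at z = 228 mm, their outer faces flush with the outside of the frame (the two x-running rails run between the posts' inner faces; the two y-running rails run between the posts' inner faces). 11 slats, each 71 mm wide (x) and 17 mm thick, lie across the top of the two x-running rails, running the full 856 mm width of the frame in y; along x they sit between the end posts with a 88 mm gap after the −x posts and between neighbouring slats, leaving 94 mm before the +x posts.
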